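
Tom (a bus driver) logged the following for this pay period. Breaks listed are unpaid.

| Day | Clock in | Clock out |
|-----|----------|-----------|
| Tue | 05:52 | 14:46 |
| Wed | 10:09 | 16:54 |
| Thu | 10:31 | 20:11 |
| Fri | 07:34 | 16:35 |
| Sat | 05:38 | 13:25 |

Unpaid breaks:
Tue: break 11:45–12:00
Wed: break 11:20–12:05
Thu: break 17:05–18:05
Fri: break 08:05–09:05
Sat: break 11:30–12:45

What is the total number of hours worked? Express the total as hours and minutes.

37 h 52 min

Tue: 05:52–14:46 = 8 h 54 min; less 15 min break → 8 h 39 min
Wed: 10:09–16:54 = 6 h 45 min; less 45 min break → 6 h 0 min
Thu: 10:31–20:11 = 9 h 40 min; less 60 min break → 8 h 40 min
Fri: 07:34–16:35 = 9 h 1 min; less 60 min break → 8 h 1 min
Sat: 05:38–13:25 = 7 h 47 min; less 75 min break → 6 h 32 min
Total: 8 h 39 min + 6 h 0 min + 8 h 40 min + 8 h 1 min + 6 h 32 min = 37 h 52 min.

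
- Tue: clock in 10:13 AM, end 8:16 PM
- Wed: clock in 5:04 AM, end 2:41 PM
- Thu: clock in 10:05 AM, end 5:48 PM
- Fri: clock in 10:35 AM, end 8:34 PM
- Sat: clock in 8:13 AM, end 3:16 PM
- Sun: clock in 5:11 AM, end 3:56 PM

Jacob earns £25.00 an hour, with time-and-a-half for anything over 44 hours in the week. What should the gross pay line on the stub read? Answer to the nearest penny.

Tue: 10:13 AM–8:16 PM = 10 h 3 min
Wed: 5:04 AM–2:41 PM = 9 h 37 min
Thu: 10:05 AM–5:48 PM = 7 h 43 min
Fri: 10:35 AM–8:34 PM = 9 h 59 min
Sat: 8:13 AM–3:16 PM = 7 h 3 min
Sun: 5:11 AM–3:56 PM = 10 h 45 min
Total worked: 55 h 10 min = 3310 min.
Regular 44 h 0 min = 2640 min at £25.00/h; overtime 11 h 10 min = 670 min at £37.50/h.
Pay = (2640 × £25.00 + 670 × £37.50) ÷ 60 = £1518.75.

£1518.75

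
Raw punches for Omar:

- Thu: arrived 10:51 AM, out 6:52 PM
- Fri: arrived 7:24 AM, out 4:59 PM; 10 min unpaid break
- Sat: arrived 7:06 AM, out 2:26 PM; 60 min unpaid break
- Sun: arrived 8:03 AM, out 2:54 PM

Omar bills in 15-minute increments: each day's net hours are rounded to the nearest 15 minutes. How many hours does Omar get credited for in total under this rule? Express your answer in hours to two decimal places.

30.50 hours

Thu: 10:51 AM–6:52 PM = 8 h 1 min → rounds to 8 h 0 min
Fri: 7:24 AM–4:59 PM = 9 h 35 min − 10 min = 9 h 25 min → rounds to 9 h 30 min
Sat: 7:06 AM–2:26 PM = 7 h 20 min − 60 min = 6 h 20 min → rounds to 6 h 15 min
Sun: 8:03 AM–2:54 PM = 6 h 51 min → rounds to 6 h 45 min
Total credited: 30 h 30 min.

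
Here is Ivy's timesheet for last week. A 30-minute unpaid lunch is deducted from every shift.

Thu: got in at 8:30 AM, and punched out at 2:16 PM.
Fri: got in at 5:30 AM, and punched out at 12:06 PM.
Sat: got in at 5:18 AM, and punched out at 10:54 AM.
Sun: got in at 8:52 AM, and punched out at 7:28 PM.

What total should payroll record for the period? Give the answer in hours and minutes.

Thu: 8:30 AM–2:16 PM = 5 h 46 min; less 30 min break → 5 h 16 min
Fri: 5:30 AM–12:06 PM = 6 h 36 min; less 30 min break → 6 h 6 min
Sat: 5:18 AM–10:54 AM = 5 h 36 min; less 30 min break → 5 h 6 min
Sun: 8:52 AM–7:28 PM = 10 h 36 min; less 30 min break → 10 h 6 min
Total: 5 h 16 min + 6 h 6 min + 5 h 6 min + 10 h 6 min = 26 h 34 min.

26 h 34 min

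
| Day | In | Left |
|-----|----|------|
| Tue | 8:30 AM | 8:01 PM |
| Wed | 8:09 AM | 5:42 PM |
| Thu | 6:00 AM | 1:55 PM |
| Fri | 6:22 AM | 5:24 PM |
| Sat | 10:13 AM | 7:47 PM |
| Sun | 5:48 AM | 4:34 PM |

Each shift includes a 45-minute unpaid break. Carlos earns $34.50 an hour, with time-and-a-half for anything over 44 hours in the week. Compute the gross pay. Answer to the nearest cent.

Tue: 8:30 AM–8:01 PM = 11 h 31 min; less 45 min break → 10 h 46 min
Wed: 8:09 AM–5:42 PM = 9 h 33 min; less 45 min break → 8 h 48 min
Thu: 6:00 AM–1:55 PM = 7 h 55 min; less 45 min break → 7 h 10 min
Fri: 6:22 AM–5:24 PM = 11 h 2 min; less 45 min break → 10 h 17 min
Sat: 10:13 AM–7:47 PM = 9 h 34 min; less 45 min break → 8 h 49 min
Sun: 5:48 AM–4:34 PM = 10 h 46 min; less 45 min break → 10 h 1 min
Total worked: 55 h 51 min = 3351 min.
Regular 44 h 0 min = 2640 min at $34.50/h; overtime 11 h 51 min = 711 min at $51.75/h.
Pay = (2640 × $34.50 + 711 × $51.75) ÷ 60 = $2131.24.

$2131.24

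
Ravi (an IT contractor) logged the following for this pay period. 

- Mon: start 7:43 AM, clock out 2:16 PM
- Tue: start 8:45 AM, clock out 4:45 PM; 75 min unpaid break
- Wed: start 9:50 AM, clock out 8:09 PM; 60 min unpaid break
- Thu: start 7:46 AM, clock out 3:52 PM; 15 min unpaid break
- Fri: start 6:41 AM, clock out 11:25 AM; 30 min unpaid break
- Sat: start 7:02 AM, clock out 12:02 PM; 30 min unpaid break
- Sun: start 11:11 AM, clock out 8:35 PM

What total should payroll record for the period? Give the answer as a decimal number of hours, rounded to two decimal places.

48.60 hours

Mon: 7:43 AM–2:16 PM = 6 h 33 min
Tue: 8:45 AM–4:45 PM = 8 h 0 min; less 75 min break → 6 h 45 min
Wed: 9:50 AM–8:09 PM = 10 h 19 min; less 60 min break → 9 h 19 min
Thu: 7:46 AM–3:52 PM = 8 h 6 min; less 15 min break → 7 h 51 min
Fri: 6:41 AM–11:25 AM = 4 h 44 min; less 30 min break → 4 h 14 min
Sat: 7:02 AM–12:02 PM = 5 h 0 min; less 30 min break → 4 h 30 min
Sun: 11:11 AM–8:35 PM = 9 h 24 min
Total: 6 h 33 min + 6 h 45 min + 9 h 19 min + 7 h 51 min + 4 h 14 min + 4 h 30 min + 9 h 24 min = 48 h 36 min.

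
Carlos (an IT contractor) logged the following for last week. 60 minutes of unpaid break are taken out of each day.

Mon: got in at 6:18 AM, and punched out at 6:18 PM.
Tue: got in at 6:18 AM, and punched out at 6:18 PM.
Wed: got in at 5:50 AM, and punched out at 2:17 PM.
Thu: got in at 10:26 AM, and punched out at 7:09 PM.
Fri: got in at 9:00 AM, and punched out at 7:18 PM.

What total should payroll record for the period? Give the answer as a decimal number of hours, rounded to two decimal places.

Mon: 6:18 AM–6:18 PM = 12 h 0 min; less 60 min break → 11 h 0 min
Tue: 6:18 AM–6:18 PM = 12 h 0 min; less 60 min break → 11 h 0 min
Wed: 5:50 AM–2:17 PM = 8 h 27 min; less 60 min break → 7 h 27 min
Thu: 10:26 AM–7:09 PM = 8 h 43 min; less 60 min break → 7 h 43 min
Fri: 9:00 AM–7:18 PM = 10 h 18 min; less 60 min break → 9 h 18 min
Total: 11 h 0 min + 11 h 0 min + 7 h 27 min + 7 h 43 min + 9 h 18 min = 46 h 28 min.

46.47 hours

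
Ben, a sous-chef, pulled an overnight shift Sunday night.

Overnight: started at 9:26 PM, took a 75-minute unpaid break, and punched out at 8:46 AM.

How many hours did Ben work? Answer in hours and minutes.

10 h 5 min

Overnight: 9:26 PM → midnight = 2 h 34 min; midnight → 8:46 AM = 8 h 46 min; span 11 h 20 min; less 75 min break → 10 h 5 min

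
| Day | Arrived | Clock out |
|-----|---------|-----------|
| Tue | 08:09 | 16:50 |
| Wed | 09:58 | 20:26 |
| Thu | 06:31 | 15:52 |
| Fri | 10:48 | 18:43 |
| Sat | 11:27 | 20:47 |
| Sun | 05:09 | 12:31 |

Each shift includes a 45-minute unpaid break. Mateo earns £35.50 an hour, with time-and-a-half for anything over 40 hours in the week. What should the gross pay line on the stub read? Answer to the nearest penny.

Tue: 08:09–16:50 = 8 h 41 min; less 45 min break → 7 h 56 min
Wed: 09:58–20:26 = 10 h 28 min; less 45 min break → 9 h 43 min
Thu: 06:31–15:52 = 9 h 21 min; less 45 min break → 8 h 36 min
Fri: 10:48–18:43 = 7 h 55 min; less 45 min break → 7 h 10 min
Sat: 11:27–20:47 = 9 h 20 min; less 45 min break → 8 h 35 min
Sun: 05:09–12:31 = 7 h 22 min; less 45 min break → 6 h 37 min
Total worked: 48 h 37 min = 2917 min.
Regular 40 h 0 min = 2400 min at £35.50/h; overtime 8 h 37 min = 517 min at £53.25/h.
Pay = (2400 × £35.50 + 517 × £53.25) ÷ 60 = £1878.84.

£1878.84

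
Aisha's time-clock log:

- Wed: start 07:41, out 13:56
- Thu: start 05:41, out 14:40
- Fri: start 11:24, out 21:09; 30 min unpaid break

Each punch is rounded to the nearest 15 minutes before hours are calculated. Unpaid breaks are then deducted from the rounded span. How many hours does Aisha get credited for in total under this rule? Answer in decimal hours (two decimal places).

24.50 hours

Wed: in 07:41→07:45, out 13:56→14:00; 6 h 15 min
Thu: in 05:41→05:45, out 14:40→14:45; 9 h 0 min
Fri: in 11:24→11:30, out 21:09→21:15; 9 h 45 min − 30 min = 9 h 15 min
Total credited: 24 h 30 min.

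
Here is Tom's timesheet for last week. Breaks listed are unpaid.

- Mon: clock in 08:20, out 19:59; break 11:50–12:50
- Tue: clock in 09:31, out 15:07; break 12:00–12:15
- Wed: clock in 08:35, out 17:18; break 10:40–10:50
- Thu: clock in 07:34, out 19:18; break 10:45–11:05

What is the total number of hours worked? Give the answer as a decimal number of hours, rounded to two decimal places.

Mon: 08:20–19:59 = 11 h 39 min; less 60 min break → 10 h 39 min
Tue: 09:31–15:07 = 5 h 36 min; less 15 min break → 5 h 21 min
Wed: 08:35–17:18 = 8 h 43 min; less 10 min break → 8 h 33 min
Thu: 07:34–19:18 = 11 h 44 min; less 20 min break → 11 h 24 min
Total: 10 h 39 min + 5 h 21 min + 8 h 33 min + 11 h 24 min = 35 h 57 min.

35.95 hours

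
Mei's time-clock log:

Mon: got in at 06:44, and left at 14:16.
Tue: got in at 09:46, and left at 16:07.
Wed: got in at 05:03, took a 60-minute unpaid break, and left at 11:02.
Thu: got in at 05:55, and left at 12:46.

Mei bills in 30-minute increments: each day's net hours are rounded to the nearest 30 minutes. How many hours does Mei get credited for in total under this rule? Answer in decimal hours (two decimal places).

Mon: 06:44–14:16 = 7 h 32 min → rounds to 7 h 30 min
Tue: 09:46–16:07 = 6 h 21 min → rounds to 6 h 30 min
Wed: 05:03–11:02 = 5 h 59 min − 60 min = 4 h 59 min → rounds to 5 h 0 min
Thu: 05:55–12:46 = 6 h 51 min → rounds to 7 h 0 min
Total credited: 26 h 0 min.

26.00 hours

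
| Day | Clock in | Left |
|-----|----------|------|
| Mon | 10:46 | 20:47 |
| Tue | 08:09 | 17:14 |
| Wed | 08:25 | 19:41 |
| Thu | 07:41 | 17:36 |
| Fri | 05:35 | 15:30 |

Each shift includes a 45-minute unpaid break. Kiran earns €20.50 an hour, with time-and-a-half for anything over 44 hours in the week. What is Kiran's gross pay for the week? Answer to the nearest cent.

€977.34

Mon: 10:46–20:47 = 10 h 1 min; less 45 min break → 9 h 16 min
Tue: 08:09–17:14 = 9 h 5 min; less 45 min break → 8 h 20 min
Wed: 08:25–19:41 = 11 h 16 min; less 45 min break → 10 h 31 min
Thu: 07:41–17:36 = 9 h 55 min; less 45 min break → 9 h 10 min
Fri: 05:35–15:30 = 9 h 55 min; less 45 min break → 9 h 10 min
Total worked: 46 h 27 min = 2787 min.
Regular 44 h 0 min = 2640 min at €20.50/h; overtime 2 h 27 min = 147 min at €30.75/h.
Pay = (2640 × €20.50 + 147 × €30.75) ÷ 60 = €977.34.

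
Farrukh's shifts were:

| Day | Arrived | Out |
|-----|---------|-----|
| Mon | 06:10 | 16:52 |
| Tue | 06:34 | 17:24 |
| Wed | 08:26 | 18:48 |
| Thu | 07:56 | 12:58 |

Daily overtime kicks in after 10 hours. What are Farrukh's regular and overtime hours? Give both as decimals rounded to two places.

Mon: 06:10–16:52 = 10 h 42 min
Tue: 06:34–17:24 = 10 h 50 min
Wed: 08:26–18:48 = 10 h 22 min
Thu: 07:56–12:58 = 5 h 2 min
Mon reg 10 h 0 min / OT 0 h 42 min; Tue reg 10 h 0 min / OT 0 h 50 min; Wed reg 10 h 0 min / OT 0 h 22 min; Thu reg 5 h 2 min / OT 0 h 0 min.
Totals: regular 35 h 2 min, overtime 1 h 54 min.

Regular 35.03 hours, overtime 1.90 hours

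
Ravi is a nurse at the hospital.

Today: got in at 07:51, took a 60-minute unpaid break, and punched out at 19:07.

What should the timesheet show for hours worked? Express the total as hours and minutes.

Today: 07:51–19:07 = 11 h 16 min; less 60 min break → 10 h 16 min

10 h 16 min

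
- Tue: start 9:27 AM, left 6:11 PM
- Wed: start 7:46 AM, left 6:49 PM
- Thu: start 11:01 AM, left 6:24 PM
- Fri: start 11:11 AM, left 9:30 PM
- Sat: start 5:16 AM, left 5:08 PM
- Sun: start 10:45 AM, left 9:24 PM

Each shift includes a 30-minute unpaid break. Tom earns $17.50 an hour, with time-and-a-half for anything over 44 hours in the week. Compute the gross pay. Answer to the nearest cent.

$1111.25

Tue: 9:27 AM–6:11 PM = 8 h 44 min; less 30 min break → 8 h 14 min
Wed: 7:46 AM–6:49 PM = 11 h 3 min; less 30 min break → 10 h 33 min
Thu: 11:01 AM–6:24 PM = 7 h 23 min; less 30 min break → 6 h 53 min
Fri: 11:11 AM–9:30 PM = 10 h 19 min; less 30 min break → 9 h 49 min
Sat: 5:16 AM–5:08 PM = 11 h 52 min; less 30 min break → 11 h 22 min
Sun: 10:45 AM–9:24 PM = 10 h 39 min; less 30 min break → 10 h 9 min
Total worked: 57 h 0 min = 3420 min.
Regular 44 h 0 min = 2640 min at $17.50/h; overtime 13 h 0 min = 780 min at $26.25/h.
Pay = (2640 × $17.50 + 780 × $26.25) ÷ 60 = $1111.25.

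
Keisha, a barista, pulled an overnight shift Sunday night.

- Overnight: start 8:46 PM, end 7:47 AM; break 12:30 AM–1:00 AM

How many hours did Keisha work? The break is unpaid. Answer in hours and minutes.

Overnight: 8:46 PM → midnight = 3 h 14 min; midnight → 7:47 AM = 7 h 47 min; span 11 h 1 min; less 30 min break → 10 h 31 min

10 h 31 min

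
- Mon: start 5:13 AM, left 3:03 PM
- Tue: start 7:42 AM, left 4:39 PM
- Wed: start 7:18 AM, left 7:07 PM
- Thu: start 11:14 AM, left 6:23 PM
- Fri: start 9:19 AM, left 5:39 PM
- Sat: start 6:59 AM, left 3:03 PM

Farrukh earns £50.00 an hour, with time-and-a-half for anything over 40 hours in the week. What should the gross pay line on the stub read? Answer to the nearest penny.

Mon: 5:13 AM–3:03 PM = 9 h 50 min
Tue: 7:42 AM–4:39 PM = 8 h 57 min
Wed: 7:18 AM–7:07 PM = 11 h 49 min
Thu: 11:14 AM–6:23 PM = 7 h 9 min
Fri: 9:19 AM–5:39 PM = 8 h 20 min
Sat: 6:59 AM–3:03 PM = 8 h 4 min
Total worked: 54 h 9 min = 3249 min.
Regular 40 h 0 min = 2400 min at £50.00/h; overtime 14 h 9 min = 849 min at £75.00/h.
Pay = (2400 × £50.00 + 849 × £75.00) ÷ 60 = £3061.25.

£3061.25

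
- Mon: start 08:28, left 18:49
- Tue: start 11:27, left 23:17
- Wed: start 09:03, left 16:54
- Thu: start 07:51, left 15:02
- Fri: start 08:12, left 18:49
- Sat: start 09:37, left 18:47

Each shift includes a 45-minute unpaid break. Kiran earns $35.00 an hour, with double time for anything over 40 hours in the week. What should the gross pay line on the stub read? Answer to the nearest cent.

$2275.00

Mon: 08:28–18:49 = 10 h 21 min; less 45 min break → 9 h 36 min
Tue: 11:27–23:17 = 11 h 50 min; less 45 min break → 11 h 5 min
Wed: 09:03–16:54 = 7 h 51 min; less 45 min break → 7 h 6 min
Thu: 07:51–15:02 = 7 h 11 min; less 45 min break → 6 h 26 min
Fri: 08:12–18:49 = 10 h 37 min; less 45 min break → 9 h 52 min
Sat: 09:37–18:47 = 9 h 10 min; less 45 min break → 8 h 25 min
Total worked: 52 h 30 min = 3150 min.
Regular 40 h 0 min = 2400 min at $35.00/h; overtime 12 h 30 min = 750 min at $70.00/h.
Pay = (2400 × $35.00 + 750 × $70.00) ÷ 60 = $2275.00.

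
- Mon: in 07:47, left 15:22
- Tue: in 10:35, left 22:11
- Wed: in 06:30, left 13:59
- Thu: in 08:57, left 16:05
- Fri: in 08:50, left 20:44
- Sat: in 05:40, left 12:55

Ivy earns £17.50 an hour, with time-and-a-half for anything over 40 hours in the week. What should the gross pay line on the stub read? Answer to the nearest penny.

Mon: 07:47–15:22 = 7 h 35 min
Tue: 10:35–22:11 = 11 h 36 min
Wed: 06:30–13:59 = 7 h 29 min
Thu: 08:57–16:05 = 7 h 8 min
Fri: 08:50–20:44 = 11 h 54 min
Sat: 05:40–12:55 = 7 h 15 min
Total worked: 52 h 57 min = 3177 min.
Regular 40 h 0 min = 2400 min at £17.50/h; overtime 12 h 57 min = 777 min at £26.25/h.
Pay = (2400 × £17.50 + 777 × £26.25) ÷ 60 = £1039.94.

£1039.94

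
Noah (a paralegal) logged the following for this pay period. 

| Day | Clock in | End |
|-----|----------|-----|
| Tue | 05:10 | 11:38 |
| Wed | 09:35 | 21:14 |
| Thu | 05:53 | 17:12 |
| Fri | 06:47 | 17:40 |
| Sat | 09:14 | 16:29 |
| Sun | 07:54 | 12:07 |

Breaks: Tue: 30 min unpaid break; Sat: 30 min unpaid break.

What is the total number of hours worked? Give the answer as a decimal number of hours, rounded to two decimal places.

Tue: 05:10–11:38 = 6 h 28 min; less 30 min break → 5 h 58 min
Wed: 09:35–21:14 = 11 h 39 min
Thu: 05:53–17:12 = 11 h 19 min
Fri: 06:47–17:40 = 10 h 53 min
Sat: 09:14–16:29 = 7 h 15 min; less 30 min break → 6 h 45 min
Sun: 07:54–12:07 = 4 h 13 min
Total: 5 h 58 min + 11 h 39 min + 11 h 19 min + 10 h 53 min + 6 h 45 min + 4 h 13 min = 50 h 47 min.

50.78 hours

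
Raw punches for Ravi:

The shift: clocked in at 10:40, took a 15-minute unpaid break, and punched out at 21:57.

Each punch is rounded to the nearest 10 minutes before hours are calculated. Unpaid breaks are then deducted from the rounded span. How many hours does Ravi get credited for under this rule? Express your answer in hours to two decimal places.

The shift: in 10:40→10:40, out 21:57→22:00; 11 h 20 min − 15 min = 11 h 5 min

11.08 hours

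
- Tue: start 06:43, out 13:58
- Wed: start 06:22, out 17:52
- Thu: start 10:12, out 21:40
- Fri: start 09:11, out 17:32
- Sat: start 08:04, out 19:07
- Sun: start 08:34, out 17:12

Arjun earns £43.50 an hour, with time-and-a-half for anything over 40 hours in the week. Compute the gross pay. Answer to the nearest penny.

Tue: 06:43–13:58 = 7 h 15 min
Wed: 06:22–17:52 = 11 h 30 min
Thu: 10:12–21:40 = 11 h 28 min
Fri: 09:11–17:32 = 8 h 21 min
Sat: 08:04–19:07 = 11 h 3 min
Sun: 08:34–17:12 = 8 h 38 min
Total worked: 58 h 15 min = 3495 min.
Regular 40 h 0 min = 2400 min at £43.50/h; overtime 18 h 15 min = 1095 min at £65.25/h.
Pay = (2400 × £43.50 + 1095 × £65.25) ÷ 60 = £2930.81.

£2930.81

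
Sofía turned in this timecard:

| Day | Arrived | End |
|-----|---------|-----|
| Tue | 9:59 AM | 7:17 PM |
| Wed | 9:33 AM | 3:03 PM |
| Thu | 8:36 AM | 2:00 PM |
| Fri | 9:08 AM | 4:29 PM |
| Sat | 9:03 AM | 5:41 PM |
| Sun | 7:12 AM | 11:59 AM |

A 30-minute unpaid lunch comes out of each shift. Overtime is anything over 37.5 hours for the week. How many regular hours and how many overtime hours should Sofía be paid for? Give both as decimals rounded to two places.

Regular 37.50 hours, overtime 0.47 hours

Tue: 9:59 AM–7:17 PM = 9 h 18 min; less 30 min break → 8 h 48 min
Wed: 9:33 AM–3:03 PM = 5 h 30 min; less 30 min break → 5 h 0 min
Thu: 8:36 AM–2:00 PM = 5 h 24 min; less 30 min break → 4 h 54 min
Fri: 9:08 AM–4:29 PM = 7 h 21 min; less 30 min break → 6 h 51 min
Sat: 9:03 AM–5:41 PM = 8 h 38 min; less 30 min break → 8 h 8 min
Sun: 7:12 AM–11:59 AM = 4 h 47 min; less 30 min break → 4 h 17 min
Total worked: 37 h 58 min = 37.97 h.
Threshold 37.5 h → overtime 0 h 28 min, regular 37 h 30 min.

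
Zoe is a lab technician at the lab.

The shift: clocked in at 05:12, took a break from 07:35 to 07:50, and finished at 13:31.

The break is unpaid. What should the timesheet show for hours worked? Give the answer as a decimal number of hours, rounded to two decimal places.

8.07 hours

The shift: 05:12–13:31 = 8 h 19 min; less 15 min break → 8 h 4 min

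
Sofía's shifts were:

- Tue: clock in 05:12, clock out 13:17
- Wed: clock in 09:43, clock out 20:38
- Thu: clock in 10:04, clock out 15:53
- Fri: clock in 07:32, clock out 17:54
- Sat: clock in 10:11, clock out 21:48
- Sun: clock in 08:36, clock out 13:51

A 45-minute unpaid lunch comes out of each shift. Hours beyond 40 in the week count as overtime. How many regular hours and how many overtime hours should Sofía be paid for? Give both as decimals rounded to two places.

Regular 40.00 hours, overtime 7.55 hours

Tue: 05:12–13:17 = 8 h 5 min; less 45 min break → 7 h 20 min
Wed: 09:43–20:38 = 10 h 55 min; less 45 min break → 10 h 10 min
Thu: 10:04–15:53 = 5 h 49 min; less 45 min break → 5 h 4 min
Fri: 07:32–17:54 = 10 h 22 min; less 45 min break → 9 h 37 min
Sat: 10:11–21:48 = 11 h 37 min; less 45 min break → 10 h 52 min
Sun: 08:36–13:51 = 5 h 15 min; less 45 min break → 4 h 30 min
Total worked: 47 h 33 min = 47.55 h.
Threshold 40 h → overtime 7 h 33 min, regular 40 h 0 min.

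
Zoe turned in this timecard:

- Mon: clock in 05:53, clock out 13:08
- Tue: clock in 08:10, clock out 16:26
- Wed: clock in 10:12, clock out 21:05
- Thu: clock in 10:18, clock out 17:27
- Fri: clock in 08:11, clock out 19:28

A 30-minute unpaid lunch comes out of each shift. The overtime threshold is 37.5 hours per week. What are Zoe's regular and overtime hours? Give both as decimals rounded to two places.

Regular 37.50 hours, overtime 4.83 hours

Mon: 05:53–13:08 = 7 h 15 min; less 30 min break → 6 h 45 min
Tue: 08:10–16:26 = 8 h 16 min; less 30 min break → 7 h 46 min
Wed: 10:12–21:05 = 10 h 53 min; less 30 min break → 10 h 23 min
Thu: 10:18–17:27 = 7 h 9 min; less 30 min break → 6 h 39 min
Fri: 08:11–19:28 = 11 h 17 min; less 30 min break → 10 h 47 min
Total worked: 42 h 20 min = 42.33 h.
Threshold 37.5 h → overtime 4 h 50 min, regular 37 h 30 min.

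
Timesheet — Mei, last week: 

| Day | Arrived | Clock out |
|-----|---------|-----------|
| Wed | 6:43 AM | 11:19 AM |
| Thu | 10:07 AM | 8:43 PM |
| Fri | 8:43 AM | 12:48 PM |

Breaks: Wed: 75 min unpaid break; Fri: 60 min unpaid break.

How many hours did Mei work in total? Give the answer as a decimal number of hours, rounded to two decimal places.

17.03 hours

Wed: 6:43 AM–11:19 AM = 4 h 36 min; less 75 min break → 3 h 21 min
Thu: 10:07 AM–8:43 PM = 10 h 36 min
Fri: 8:43 AM–12:48 PM = 4 h 5 min; less 60 min break → 3 h 5 min
Total: 3 h 21 min + 10 h 36 min + 3 h 5 min = 17 h 2 min.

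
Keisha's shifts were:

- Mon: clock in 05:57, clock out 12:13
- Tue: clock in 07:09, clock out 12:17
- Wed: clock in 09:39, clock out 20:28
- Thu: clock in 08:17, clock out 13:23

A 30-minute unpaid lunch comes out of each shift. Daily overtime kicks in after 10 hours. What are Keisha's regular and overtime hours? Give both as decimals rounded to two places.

Mon: 05:57–12:13 = 6 h 16 min; less 30 min break → 5 h 46 min
Tue: 07:09–12:17 = 5 h 8 min; less 30 min break → 4 h 38 min
Wed: 09:39–20:28 = 10 h 49 min; less 30 min break → 10 h 19 min
Thu: 08:17–13:23 = 5 h 6 min; less 30 min break → 4 h 36 min
Mon reg 5 h 46 min / OT 0 h 0 min; Tue reg 4 h 38 min / OT 0 h 0 min; Wed reg 10 h 0 min / OT 0 h 19 min; Thu reg 4 h 36 min / OT 0 h 0 min.
Totals: regular 25 h 0 min, overtime 0 h 19 min.

Regular 25.00 hours, overtime 0.32 hours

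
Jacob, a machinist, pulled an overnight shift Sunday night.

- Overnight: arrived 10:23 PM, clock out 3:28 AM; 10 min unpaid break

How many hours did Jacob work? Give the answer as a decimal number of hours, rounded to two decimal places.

Overnight: 10:23 PM → midnight = 1 h 37 min; midnight → 3:28 AM = 3 h 28 min; span 5 h 5 min; less 10 min break → 4 h 55 min

4.92 hours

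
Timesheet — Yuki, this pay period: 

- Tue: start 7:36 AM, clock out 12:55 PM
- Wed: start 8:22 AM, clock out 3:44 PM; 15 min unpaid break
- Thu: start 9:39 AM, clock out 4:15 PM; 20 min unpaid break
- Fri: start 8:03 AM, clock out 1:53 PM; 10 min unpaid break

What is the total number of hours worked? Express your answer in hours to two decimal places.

Tue: 7:36 AM–12:55 PM = 5 h 19 min
Wed: 8:22 AM–3:44 PM = 7 h 22 min; less 15 min break → 7 h 7 min
Thu: 9:39 AM–4:15 PM = 6 h 36 min; less 20 min break → 6 h 16 min
Fri: 8:03 AM–1:53 PM = 5 h 50 min; less 10 min break → 5 h 40 min
Total: 5 h 19 min + 7 h 7 min + 6 h 16 min + 5 h 40 min = 24 h 22 min.

24.37 hours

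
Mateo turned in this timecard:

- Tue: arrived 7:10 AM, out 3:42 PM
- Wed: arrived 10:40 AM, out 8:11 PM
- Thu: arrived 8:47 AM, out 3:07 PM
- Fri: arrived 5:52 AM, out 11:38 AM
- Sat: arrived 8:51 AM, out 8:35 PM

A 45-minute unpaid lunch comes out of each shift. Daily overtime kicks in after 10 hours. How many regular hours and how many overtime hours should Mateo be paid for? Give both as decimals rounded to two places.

Regular 37.15 hours, overtime 0.98 hours

Tue: 7:10 AM–3:42 PM = 8 h 32 min; less 45 min break → 7 h 47 min
Wed: 10:40 AM–8:11 PM = 9 h 31 min; less 45 min break → 8 h 46 min
Thu: 8:47 AM–3:07 PM = 6 h 20 min; less 45 min break → 5 h 35 min
Fri: 5:52 AM–11:38 AM = 5 h 46 min; less 45 min break → 5 h 1 min
Sat: 8:51 AM–8:35 PM = 11 h 44 min; less 45 min break → 10 h 59 min
Tue reg 7 h 47 min / OT 0 h 0 min; Wed reg 8 h 46 min / OT 0 h 0 min; Thu reg 5 h 35 min / OT 0 h 0 min; Fri reg 5 h 1 min / OT 0 h 0 min; Sat reg 10 h 0 min / OT 0 h 59 min.
Totals: regular 37 h 9 min, overtime 0 h 59 min.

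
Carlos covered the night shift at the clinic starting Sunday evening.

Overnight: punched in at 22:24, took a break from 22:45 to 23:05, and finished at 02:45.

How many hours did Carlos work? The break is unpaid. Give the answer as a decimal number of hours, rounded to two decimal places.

Overnight: 22:24 → midnight = 1 h 36 min; midnight → 02:45 = 2 h 45 min; span 4 h 21 min; less 20 min break → 4 h 1 min

4.02 hours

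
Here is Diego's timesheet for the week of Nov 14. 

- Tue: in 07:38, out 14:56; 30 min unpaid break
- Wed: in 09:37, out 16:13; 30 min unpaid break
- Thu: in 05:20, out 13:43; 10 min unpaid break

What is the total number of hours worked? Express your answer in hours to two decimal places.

21.12 hours

Tue: 07:38–14:56 = 7 h 18 min; less 30 min break → 6 h 48 min
Wed: 09:37–16:13 = 6 h 36 min; less 30 min break → 6 h 6 min
Thu: 05:20–13:43 = 8 h 23 min; less 10 min break → 8 h 13 min
Total: 6 h 48 min + 6 h 6 min + 8 h 13 min = 21 h 7 min.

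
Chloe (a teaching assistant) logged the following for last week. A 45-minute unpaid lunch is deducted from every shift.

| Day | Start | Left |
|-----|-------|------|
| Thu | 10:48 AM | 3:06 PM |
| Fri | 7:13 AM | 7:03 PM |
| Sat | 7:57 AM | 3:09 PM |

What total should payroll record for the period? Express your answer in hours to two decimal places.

Thu: 10:48 AM–3:06 PM = 4 h 18 min; less 45 min break → 3 h 33 min
Fri: 7:13 AM–7:03 PM = 11 h 50 min; less 45 min break → 11 h 5 min
Sat: 7:57 AM–3:09 PM = 7 h 12 min; less 45 min break → 6 h 27 min
Total: 3 h 33 min + 11 h 5 min + 6 h 27 min = 21 h 5 min.

21.08 hours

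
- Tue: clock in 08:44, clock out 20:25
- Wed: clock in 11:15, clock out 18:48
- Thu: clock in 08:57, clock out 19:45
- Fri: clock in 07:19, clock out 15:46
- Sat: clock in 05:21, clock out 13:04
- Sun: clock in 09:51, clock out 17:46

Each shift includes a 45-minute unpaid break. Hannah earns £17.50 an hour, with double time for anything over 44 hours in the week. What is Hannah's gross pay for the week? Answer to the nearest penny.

£966.58

Tue: 08:44–20:25 = 11 h 41 min; less 45 min break → 10 h 56 min
Wed: 11:15–18:48 = 7 h 33 min; less 45 min break → 6 h 48 min
Thu: 08:57–19:45 = 10 h 48 min; less 45 min break → 10 h 3 min
Fri: 07:19–15:46 = 8 h 27 min; less 45 min break → 7 h 42 min
Sat: 05:21–13:04 = 7 h 43 min; less 45 min break → 6 h 58 min
Sun: 09:51–17:46 = 7 h 55 min; less 45 min break → 7 h 10 min
Total worked: 49 h 37 min = 2977 min.
Regular 44 h 0 min = 2640 min at £17.50/h; overtime 5 h 37 min = 337 min at £35.00/h.
Pay = (2640 × £17.50 + 337 × £35.00) ÷ 60 = £966.58.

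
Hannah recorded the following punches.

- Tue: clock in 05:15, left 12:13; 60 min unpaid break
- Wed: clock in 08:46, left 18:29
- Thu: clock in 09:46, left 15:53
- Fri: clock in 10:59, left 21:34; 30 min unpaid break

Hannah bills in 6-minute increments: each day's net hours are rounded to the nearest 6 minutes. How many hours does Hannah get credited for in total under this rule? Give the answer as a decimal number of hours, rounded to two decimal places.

31.90 hours

Tue: 05:15–12:13 = 6 h 58 min − 60 min = 5 h 58 min → rounds to 6 h 0 min
Wed: 08:46–18:29 = 9 h 43 min → rounds to 9 h 42 min
Thu: 09:46–15:53 = 6 h 7 min → rounds to 6 h 6 min
Fri: 10:59–21:34 = 10 h 35 min − 30 min = 10 h 5 min → rounds to 10 h 6 min
Total credited: 31 h 54 min.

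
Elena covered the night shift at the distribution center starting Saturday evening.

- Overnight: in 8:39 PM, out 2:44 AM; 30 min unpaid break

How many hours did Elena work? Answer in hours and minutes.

Overnight: 8:39 PM → midnight = 3 h 21 min; midnight → 2:44 AM = 2 h 44 min; span 6 h 5 min; less 30 min break → 5 h 35 min

5 h 35 min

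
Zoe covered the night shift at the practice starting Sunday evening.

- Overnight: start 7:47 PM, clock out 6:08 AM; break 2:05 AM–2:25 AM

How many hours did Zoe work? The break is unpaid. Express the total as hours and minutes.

10 h 1 min

Overnight: 7:47 PM → midnight = 4 h 13 min; midnight → 6:08 AM = 6 h 8 min; span 10 h 21 min; less 20 min break → 10 h 1 min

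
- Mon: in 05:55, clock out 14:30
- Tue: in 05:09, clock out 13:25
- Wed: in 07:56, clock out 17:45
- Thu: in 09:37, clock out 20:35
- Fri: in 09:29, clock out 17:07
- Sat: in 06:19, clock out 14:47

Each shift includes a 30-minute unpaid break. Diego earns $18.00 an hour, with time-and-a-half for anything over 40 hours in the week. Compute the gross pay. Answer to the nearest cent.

$1009.80

Mon: 05:55–14:30 = 8 h 35 min; less 30 min break → 8 h 5 min
Tue: 05:09–13:25 = 8 h 16 min; less 30 min break → 7 h 46 min
Wed: 07:56–17:45 = 9 h 49 min; less 30 min break → 9 h 19 min
Thu: 09:37–20:35 = 10 h 58 min; less 30 min break → 10 h 28 min
Fri: 09:29–17:07 = 7 h 38 min; less 30 min break → 7 h 8 min
Sat: 06:19–14:47 = 8 h 28 min; less 30 min break → 7 h 58 min
Total worked: 50 h 44 min = 3044 min.
Regular 40 h 0 min = 2400 min at $18.00/h; overtime 10 h 44 min = 644 min at $27.00/h.
Pay = (2400 × $18.00 + 644 × $27.00) ÷ 60 = $1009.80.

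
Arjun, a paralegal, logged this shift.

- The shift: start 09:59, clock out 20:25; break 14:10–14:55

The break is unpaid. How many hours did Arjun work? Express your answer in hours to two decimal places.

The shift: 09:59–20:25 = 10 h 26 min; less 45 min break → 9 h 41 min

9.68 hours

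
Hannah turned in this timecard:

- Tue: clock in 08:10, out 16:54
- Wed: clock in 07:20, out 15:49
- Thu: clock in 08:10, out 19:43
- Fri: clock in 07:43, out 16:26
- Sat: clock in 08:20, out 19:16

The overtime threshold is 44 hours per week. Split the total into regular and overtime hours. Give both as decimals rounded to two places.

Regular 44.00 hours, overtime 4.42 hours

Tue: 08:10–16:54 = 8 h 44 min
Wed: 07:20–15:49 = 8 h 29 min
Thu: 08:10–19:43 = 11 h 33 min
Fri: 07:43–16:26 = 8 h 43 min
Sat: 08:20–19:16 = 10 h 56 min
Total worked: 48 h 25 min = 48.42 h.
Threshold 44 h → overtime 4 h 25 min, regular 44 h 0 min.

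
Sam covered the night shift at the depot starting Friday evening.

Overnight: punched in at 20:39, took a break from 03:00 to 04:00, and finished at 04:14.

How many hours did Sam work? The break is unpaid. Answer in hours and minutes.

Overnight: 20:39 → midnight = 3 h 21 min; midnight → 04:14 = 4 h 14 min; span 7 h 35 min; less 60 min break → 6 h 35 min

6 h 35 min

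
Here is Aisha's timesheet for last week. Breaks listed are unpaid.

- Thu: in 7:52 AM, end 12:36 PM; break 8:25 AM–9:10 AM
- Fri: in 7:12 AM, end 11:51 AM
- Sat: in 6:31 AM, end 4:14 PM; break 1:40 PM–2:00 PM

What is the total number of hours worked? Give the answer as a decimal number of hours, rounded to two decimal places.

18.02 hours

Thu: 7:52 AM–12:36 PM = 4 h 44 min; less 45 min break → 3 h 59 min
Fri: 7:12 AM–11:51 AM = 4 h 39 min
Sat: 6:31 AM–4:14 PM = 9 h 43 min; less 20 min break → 9 h 23 min
Total: 3 h 59 min + 4 h 39 min + 9 h 23 min = 18 h 1 min.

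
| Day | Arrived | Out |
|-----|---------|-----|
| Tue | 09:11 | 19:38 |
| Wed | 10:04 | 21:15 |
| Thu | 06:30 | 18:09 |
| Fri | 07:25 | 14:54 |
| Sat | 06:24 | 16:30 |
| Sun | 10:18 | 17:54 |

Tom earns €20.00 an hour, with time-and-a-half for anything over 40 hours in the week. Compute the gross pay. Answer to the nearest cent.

€1354.00

Tue: 09:11–19:38 = 10 h 27 min
Wed: 10:04–21:15 = 11 h 11 min
Thu: 06:30–18:09 = 11 h 39 min
Fri: 07:25–14:54 = 7 h 29 min
Sat: 06:24–16:30 = 10 h 6 min
Sun: 10:18–17:54 = 7 h 36 min
Total worked: 58 h 28 min = 3508 min.
Regular 40 h 0 min = 2400 min at €20.00/h; overtime 18 h 28 min = 1108 min at €30.00/h.
Pay = (2400 × €20.00 + 1108 × €30.00) ÷ 60 = €1354.00.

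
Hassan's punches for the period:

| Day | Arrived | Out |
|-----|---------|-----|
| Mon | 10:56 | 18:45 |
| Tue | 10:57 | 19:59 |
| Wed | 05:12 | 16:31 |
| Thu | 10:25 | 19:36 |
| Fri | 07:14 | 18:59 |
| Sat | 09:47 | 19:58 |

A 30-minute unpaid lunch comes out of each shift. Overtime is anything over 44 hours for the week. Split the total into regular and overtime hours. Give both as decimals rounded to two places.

Regular 44.00 hours, overtime 12.28 hours

Mon: 10:56–18:45 = 7 h 49 min; less 30 min break → 7 h 19 min
Tue: 10:57–19:59 = 9 h 2 min; less 30 min break → 8 h 32 min
Wed: 05:12–16:31 = 11 h 19 min; less 30 min break → 10 h 49 min
Thu: 10:25–19:36 = 9 h 11 min; less 30 min break → 8 h 41 min
Fri: 07:14–18:59 = 11 h 45 min; less 30 min break → 11 h 15 min
Sat: 09:47–19:58 = 10 h 11 min; less 30 min break → 9 h 41 min
Total worked: 56 h 17 min = 56.28 h.
Threshold 44 h → overtime 12 h 17 min, regular 44 h 0 min.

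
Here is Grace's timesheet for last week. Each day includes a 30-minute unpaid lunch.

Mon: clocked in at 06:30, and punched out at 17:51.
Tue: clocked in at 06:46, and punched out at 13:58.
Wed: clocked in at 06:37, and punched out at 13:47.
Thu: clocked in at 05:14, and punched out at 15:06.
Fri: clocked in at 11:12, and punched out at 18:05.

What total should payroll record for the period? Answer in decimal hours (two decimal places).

39.97 hours

Mon: 06:30–17:51 = 11 h 21 min; less 30 min break → 10 h 51 min
Tue: 06:46–13:58 = 7 h 12 min; less 30 min break → 6 h 42 min
Wed: 06:37–13:47 = 7 h 10 min; less 30 min break → 6 h 40 min
Thu: 05:14–15:06 = 9 h 52 min; less 30 min break → 9 h 22 min
Fri: 11:12–18:05 = 6 h 53 min; less 30 min break → 6 h 23 min
Total: 10 h 51 min + 6 h 42 min + 6 h 40 min + 9 h 22 min + 6 h 23 min = 39 h 58 min.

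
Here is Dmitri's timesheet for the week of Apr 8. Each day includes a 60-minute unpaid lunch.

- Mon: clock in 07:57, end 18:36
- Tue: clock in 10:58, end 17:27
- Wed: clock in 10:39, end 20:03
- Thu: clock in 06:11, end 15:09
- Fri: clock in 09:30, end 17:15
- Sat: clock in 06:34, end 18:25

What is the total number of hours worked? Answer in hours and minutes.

Mon: 07:57–18:36 = 10 h 39 min; less 60 min break → 9 h 39 min
Tue: 10:58–17:27 = 6 h 29 min; less 60 min break → 5 h 29 min
Wed: 10:39–20:03 = 9 h 24 min; less 60 min break → 8 h 24 min
Thu: 06:11–15:09 = 8 h 58 min; less 60 min break → 7 h 58 min
Fri: 09:30–17:15 = 7 h 45 min; less 60 min break → 6 h 45 min
Sat: 06:34–18:25 = 11 h 51 min; less 60 min break → 10 h 51 min
Total: 9 h 39 min + 5 h 29 min + 8 h 24 min + 7 h 58 min + 6 h 45 min + 10 h 51 min = 49 h 6 min.

49 h 6 min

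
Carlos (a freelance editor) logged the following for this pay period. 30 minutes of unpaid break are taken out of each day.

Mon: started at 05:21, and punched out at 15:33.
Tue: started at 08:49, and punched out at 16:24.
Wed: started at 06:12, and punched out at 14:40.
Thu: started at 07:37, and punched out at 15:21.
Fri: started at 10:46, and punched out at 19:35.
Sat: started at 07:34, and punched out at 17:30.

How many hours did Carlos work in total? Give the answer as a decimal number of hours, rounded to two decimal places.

Mon: 05:21–15:33 = 10 h 12 min; less 30 min break → 9 h 42 min
Tue: 08:49–16:24 = 7 h 35 min; less 30 min break → 7 h 5 min
Wed: 06:12–14:40 = 8 h 28 min; less 30 min break → 7 h 58 min
Thu: 07:37–15:21 = 7 h 44 min; less 30 min break → 7 h 14 min
Fri: 10:46–19:35 = 8 h 49 min; less 30 min break → 8 h 19 min
Sat: 07:34–17:30 = 9 h 56 min; less 30 min break → 9 h 26 min
Total: 9 h 42 min + 7 h 5 min + 7 h 58 min + 7 h 14 min + 8 h 19 min + 9 h 26 min = 49 h 44 min.

49.73 hours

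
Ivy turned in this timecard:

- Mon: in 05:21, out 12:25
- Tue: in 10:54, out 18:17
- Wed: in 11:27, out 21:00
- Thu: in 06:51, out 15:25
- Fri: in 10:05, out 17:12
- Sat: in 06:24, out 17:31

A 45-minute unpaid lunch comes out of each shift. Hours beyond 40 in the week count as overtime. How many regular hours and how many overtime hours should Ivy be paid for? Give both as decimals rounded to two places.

Mon: 05:21–12:25 = 7 h 4 min; less 45 min break → 6 h 19 min
Tue: 10:54–18:17 = 7 h 23 min; less 45 min break → 6 h 38 min
Wed: 11:27–21:00 = 9 h 33 min; less 45 min break → 8 h 48 min
Thu: 06:51–15:25 = 8 h 34 min; less 45 min break → 7 h 49 min
Fri: 10:05–17:12 = 7 h 7 min; less 45 min break → 6 h 22 min
Sat: 06:24–17:31 = 11 h 7 min; less 45 min break → 10 h 22 min
Total worked: 46 h 18 min = 46.30 h.
Threshold 40 h → overtime 6 h 18 min, regular 40 h 0 min.

Regular 40.00 hours, overtime 6.30 hours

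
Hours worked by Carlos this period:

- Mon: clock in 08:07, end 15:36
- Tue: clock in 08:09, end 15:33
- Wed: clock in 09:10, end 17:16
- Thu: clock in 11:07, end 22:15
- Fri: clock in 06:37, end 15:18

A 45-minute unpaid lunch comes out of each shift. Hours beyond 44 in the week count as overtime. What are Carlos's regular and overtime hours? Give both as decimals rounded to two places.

Mon: 08:07–15:36 = 7 h 29 min; less 45 min break → 6 h 44 min
Tue: 08:09–15:33 = 7 h 24 min; less 45 min break → 6 h 39 min
Wed: 09:10–17:16 = 8 h 6 min; less 45 min break → 7 h 21 min
Thu: 11:07–22:15 = 11 h 8 min; less 45 min break → 10 h 23 min
Fri: 06:37–15:18 = 8 h 41 min; less 45 min break → 7 h 56 min
Total worked: 39 h 3 min = 39.05 h.
Threshold 44 h → overtime 0 h 0 min, regular 39 h 3 min.

Regular 39.05 hours, overtime 0.00 hours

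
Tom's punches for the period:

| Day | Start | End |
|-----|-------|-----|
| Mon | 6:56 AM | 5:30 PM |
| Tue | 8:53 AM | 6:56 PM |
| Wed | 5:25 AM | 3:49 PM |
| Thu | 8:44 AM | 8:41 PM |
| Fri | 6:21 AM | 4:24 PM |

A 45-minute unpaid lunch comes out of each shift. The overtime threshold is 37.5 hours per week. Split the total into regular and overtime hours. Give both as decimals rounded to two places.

Regular 37.50 hours, overtime 11.77 hours

Mon: 6:56 AM–5:30 PM = 10 h 34 min; less 45 min break → 9 h 49 min
Tue: 8:53 AM–6:56 PM = 10 h 3 min; less 45 min break → 9 h 18 min
Wed: 5:25 AM–3:49 PM = 10 h 24 min; less 45 min break → 9 h 39 min
Thu: 8:44 AM–8:41 PM = 11 h 57 min; less 45 min break → 11 h 12 min
Fri: 6:21 AM–4:24 PM = 10 h 3 min; less 45 min break → 9 h 18 min
Total worked: 49 h 16 min = 49.27 h.
Threshold 37.5 h → overtime 11 h 46 min, regular 37 h 30 min.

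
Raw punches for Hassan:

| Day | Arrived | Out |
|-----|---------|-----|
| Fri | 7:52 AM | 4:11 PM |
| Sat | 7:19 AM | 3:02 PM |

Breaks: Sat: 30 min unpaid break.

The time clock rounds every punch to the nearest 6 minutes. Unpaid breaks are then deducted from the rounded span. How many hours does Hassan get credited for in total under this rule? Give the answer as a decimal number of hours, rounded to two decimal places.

Fri: in 7:52 AM→7:54 AM, out 4:11 PM→4:12 PM; 8 h 18 min
Sat: in 7:19 AM→7:18 AM, out 3:02 PM→3:00 PM; 7 h 42 min − 30 min = 7 h 12 min
Total credited: 15 h 30 min.

15.50 hours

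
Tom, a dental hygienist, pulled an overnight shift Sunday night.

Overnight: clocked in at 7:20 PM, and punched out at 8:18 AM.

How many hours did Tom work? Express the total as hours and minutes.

12 h 58 min

Overnight: 7:20 PM → midnight = 4 h 40 min; midnight → 8:18 AM = 8 h 18 min; span 12 h 58 min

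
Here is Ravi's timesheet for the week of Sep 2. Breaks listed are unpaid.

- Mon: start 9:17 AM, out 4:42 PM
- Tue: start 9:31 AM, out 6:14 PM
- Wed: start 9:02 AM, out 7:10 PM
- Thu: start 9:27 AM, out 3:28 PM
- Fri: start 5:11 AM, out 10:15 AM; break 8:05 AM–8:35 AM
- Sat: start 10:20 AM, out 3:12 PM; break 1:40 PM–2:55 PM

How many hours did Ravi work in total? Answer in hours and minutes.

Mon: 9:17 AM–4:42 PM = 7 h 25 min
Tue: 9:31 AM–6:14 PM = 8 h 43 min
Wed: 9:02 AM–7:10 PM = 10 h 8 min
Thu: 9:27 AM–3:28 PM = 6 h 1 min
Fri: 5:11 AM–10:15 AM = 5 h 4 min; less 30 min break → 4 h 34 min
Sat: 10:20 AM–3:12 PM = 4 h 52 min; less 75 min break → 3 h 37 min
Total: 7 h 25 min + 8 h 43 min + 10 h 8 min + 6 h 1 min + 4 h 34 min + 3 h 37 min = 40 h 28 min.

40 h 28 min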